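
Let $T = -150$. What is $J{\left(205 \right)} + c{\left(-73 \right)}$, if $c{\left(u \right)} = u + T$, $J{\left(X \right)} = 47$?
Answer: $-176$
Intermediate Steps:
$c{\left(u \right)} = -150 + u$ ($c{\left(u \right)} = u - 150 = -150 + u$)
$J{\left(205 \right)} + c{\left(-73 \right)} = 47 - 223 = -176$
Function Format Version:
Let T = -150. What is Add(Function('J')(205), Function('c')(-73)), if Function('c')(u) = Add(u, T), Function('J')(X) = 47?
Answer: -176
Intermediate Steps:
Function('c')(u) = Add(-150, u) (Function('c')(u) = Add(u, -150) = Add(-150, u))
Add(Function('J')(205), Function('c')(-73)) = Add(47, Add(-150, -73)) = Add(47, -223) = -176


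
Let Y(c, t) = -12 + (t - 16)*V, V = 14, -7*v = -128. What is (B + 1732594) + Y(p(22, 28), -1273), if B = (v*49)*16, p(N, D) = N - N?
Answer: 1728872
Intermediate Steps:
p(N, D) = 0
v = 128/7 (v = -⅐*(-128) = 128/7 ≈ 18.286)
Y(c, t) = -236 + 14*t (Y(c, t) = -12 + (t - 16)*14 = -12 + (-16 + t)*14 = -12 + (-224 + 14*t) = -236 + 14*t)
B = 14336 (B = ((128/7)*49)*16 = 896*16 = 14336)
(B + 1732594) + Y(p(22, 28), -1273) = (14336 + 1732594) + (-236 + 14*(-1273)) = 1746930 + (-236 - 17822) = 1746930 - 18058 = 1728872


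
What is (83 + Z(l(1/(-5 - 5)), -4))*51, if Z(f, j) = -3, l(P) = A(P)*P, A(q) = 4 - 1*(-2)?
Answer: 4080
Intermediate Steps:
A(q) = 6 (A(q) = 4 + 2 = 6)
l(P) = 6*P
(83 + Z(l(1/(-5 - 5)), -4))*51 = (83 - 3)*51 = 80*51 = 4080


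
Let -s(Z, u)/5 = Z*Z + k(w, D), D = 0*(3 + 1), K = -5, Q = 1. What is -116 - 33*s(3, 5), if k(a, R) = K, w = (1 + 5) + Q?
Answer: 544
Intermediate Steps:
w = 7 (w = (1 + 5) + 1 = 6 + 1 = 7)
D = 0 (D = 0*4 = 0)
k(a, R) = -5
s(Z, u) = 25 - 5*Z**2 (s(Z, u) = -5*(Z*Z - 5) = -5*(Z**2 - 5) = -5*(-5 + Z**2) = 25 - 5*Z**2)
-116 - 33*s(3, 5) = -116 - 33*(25 - 5*3**2) = -116 - 33*(25 - 5*9) = -116 - 33*(25 - 45) = -116 - 33*(-20) = -116 + 660 = 544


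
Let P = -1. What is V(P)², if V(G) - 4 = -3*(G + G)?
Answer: 100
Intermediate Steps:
V(G) = 4 - 6*G (V(G) = 4 - 3*(G + G) = 4 - 6*G)
V(P)² = (4 - 6*(-1))² = (4 + 6)² = 10² = 100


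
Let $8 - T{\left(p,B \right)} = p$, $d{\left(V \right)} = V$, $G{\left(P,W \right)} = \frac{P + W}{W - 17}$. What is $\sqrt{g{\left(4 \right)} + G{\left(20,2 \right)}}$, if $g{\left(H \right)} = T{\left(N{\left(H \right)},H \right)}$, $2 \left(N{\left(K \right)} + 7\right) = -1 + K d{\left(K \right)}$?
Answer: $\frac{\sqrt{5430}}{30} \approx 2.4563$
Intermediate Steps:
$G{\left(P,W \right)} = \frac{P + W}{-17 + W}$
$N{\left(K \right)} = - \frac{15}{2} + \frac{K^{2}}{2}$ ($N{\left(K \right)} = -7 + \frac{-1 + K K}{2} = -7 + \frac{-1 + K^{2}}{2} = -7 + \left(- \frac{1}{2} + \frac{K^{2}}{2}\right) = - \frac{15}{2} + \frac{K^{2}}{2}$)
$T{\left(p,B \right)} = 8 - p$
$g{\left(H \right)} = \frac{31}{2} - \frac{H^{2}}{2}$ ($g{\left(H \right)} = 8 - \left(- \frac{15}{2} + \frac{H^{2}}{2}\right) = \frac{31}{2} - \frac{H^{2}}{2}$)
$\sqrt{g{\left(4 \right)} + G{\left(20,2 \right)}} = \sqrt{\left(\frac{31}{2} - \frac{4^{2}}{2}\right) + \frac{20 + 2}{-17 + 2}} = \sqrt{\left(\frac{31}{2} - 8\right) + \frac{1}{-15} \cdot 22} = \sqrt{\left(\frac{31}{2} - 8\right) - \frac{22}{15}} = \sqrt{\frac{15}{2} - \frac{22}{15}} = \sqrt{\frac{181}{30}} = \frac{\sqrt{5430}}{30}$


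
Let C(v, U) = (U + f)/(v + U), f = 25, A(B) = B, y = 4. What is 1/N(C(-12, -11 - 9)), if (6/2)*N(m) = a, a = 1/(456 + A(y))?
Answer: 1380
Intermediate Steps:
C(v, U) = (25 + U)/(U + v) (C(v, U) = (U + 25)/(v + U) = (25 + U)/(U + v))
a = 1/460 (a = 1/(456 + 4) = 1/460 ≈ 0.0021739)
N(m) = 1/1380 (N(m) = (1/3)*(1/460) = 1/1380)
1/N(C(-12, -11 - 9)) = 1/(1/1380) = 1380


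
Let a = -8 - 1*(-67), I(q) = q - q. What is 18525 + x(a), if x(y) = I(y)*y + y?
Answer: 18584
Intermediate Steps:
I(q) = 0
a = 59 (a = -8 + 67 = 59)
x(y) = y (x(y) = 0*y + y = 0 + y = y)
18525 + x(a) = 18525 + 59 = 18584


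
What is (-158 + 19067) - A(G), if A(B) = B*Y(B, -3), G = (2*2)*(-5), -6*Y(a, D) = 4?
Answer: 56687/3 ≈ 18896.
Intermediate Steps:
Y(a, D) = -⅔ (Y(a, D) = -⅙*4 = -⅔)
G = -20 (G = 4*(-5) = -20)
A(B) = -2*B/3 (A(B) = B*(-⅔) = -2*B/3)
(-158 + 19067) - A(G) = (-158 + 19067) - (-2)*(-20)/3 = 18909 - 1*40/3 = 18909 - 40/3 = 56687/3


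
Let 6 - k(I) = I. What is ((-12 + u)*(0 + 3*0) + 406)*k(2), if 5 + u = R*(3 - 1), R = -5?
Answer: 1624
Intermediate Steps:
k(I) = 6 - I
u = -15 (u = -5 - 5*(3 - 1) = -5 - 5*2 = -5 - 10 = -15)
((-12 + u)*(0 + 3*0) + 406)*k(2) = ((-12 - 15)*(0 + 3*0) + 406)*(6 - 1*2) = (-27*(0 + 0) + 406)*(6 - 2) = (-27*0 + 406)*4 = (0 + 406)*4 = 406*4 = 1624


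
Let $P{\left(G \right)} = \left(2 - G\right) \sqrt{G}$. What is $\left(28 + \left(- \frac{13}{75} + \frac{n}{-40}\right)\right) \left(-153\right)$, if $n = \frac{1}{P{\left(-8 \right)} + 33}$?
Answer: $\frac{51 \left(- 333920 \sqrt{2} + 550953 i\right)}{200 \left(- 33 i + 20 \sqrt{2}\right)} \approx -4257.4 - 0.057272 i$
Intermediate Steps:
$P{\left(G \right)} = \sqrt{G} \left(2 - G\right)$
$n = \frac{1}{33 + 20 i \sqrt{2}}$ ($n = \frac{1}{\sqrt{-8} \left(2 - -8\right) + 33} = \frac{1}{2 i \sqrt{2} \left(2 + 8\right) + 33} = \frac{1}{2 i \sqrt{2} \cdot 10 + 33} = \frac{1}{20 i \sqrt{2} + 33} = \frac{1}{33 + 20 i \sqrt{2}} \approx 0.01747 - 0.014973 i$)
$\left(28 + \left(- \frac{13}{75} + \frac{n}{-40}\right)\right) \left(-153\right) = \left(28 + \left(- \frac{13}{75} + \frac{\frac{33}{1889} - \frac{20 i \sqrt{2}}{1889}}{-40}\right)\right) \left(-153\right) = \left(28 + \left(\left(-13\right) \frac{1}{75} + \left(\frac{33}{1889} - \frac{20 i \sqrt{2}}{1889}\right) \left(- \frac{1}{40}\right)\right)\right) \left(-153\right) = \left(28 - \left(\frac{196951}{1133400} - \frac{i \sqrt{2}}{3778}\right)\right) \left(-153\right) = \left(\frac{31538249}{1133400} + \frac{i \sqrt{2}}{3778}\right) \left(-153\right) = - \frac{1608450699}{377800} - \frac{153 i \sqrt{2}}{3778}$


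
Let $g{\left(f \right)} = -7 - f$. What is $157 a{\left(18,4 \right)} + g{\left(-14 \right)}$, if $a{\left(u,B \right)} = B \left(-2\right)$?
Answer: $-1249$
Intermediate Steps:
$a{\left(u,B \right)} = - 2 B$
$157 a{\left(18,4 \right)} + g{\left(-14 \right)} = 157 \left(\left(-2\right) 4\right) - -7 = 157 \left(-8\right) + \left(-7 + 14\right) = -1256 + 7 = -1249$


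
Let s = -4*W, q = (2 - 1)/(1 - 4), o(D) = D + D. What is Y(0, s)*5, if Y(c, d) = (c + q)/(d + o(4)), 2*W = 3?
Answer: -⅚ ≈ -0.83333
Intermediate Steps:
W = 3/2 (W = (½)*3 = 3/2 ≈ 1.5000)
o(D) = 2*D
q = -⅓ (q = 1/(-3) = 1*(-⅓) = -⅓ ≈ -0.33333)
s = -6 (s = -4*3/2 = -6)
Y(c, d) = (-⅓ + c)/(8 + d) (Y(c, d) = (c - ⅓)/(d + 2*4) = (-⅓ + c)/(d + 8) = (-⅓ + c)/(8 + d))
Y(0, s)*5 = ((-⅓ + 0)/(8 - 6))*5 = (-⅓/2)*5 = ((½)*(-⅓))*5 = -⅙*5 = -⅚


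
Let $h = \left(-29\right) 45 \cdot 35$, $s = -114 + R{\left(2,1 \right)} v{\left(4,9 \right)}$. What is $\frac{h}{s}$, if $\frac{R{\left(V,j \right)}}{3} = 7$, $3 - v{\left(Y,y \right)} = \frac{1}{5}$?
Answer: $\frac{76125}{92} \approx 827.45$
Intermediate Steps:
$v{\left(Y,y \right)} = \frac{14}{5}$ ($v{\left(Y,y \right)} = 3 - \frac{1}{5} = \frac{14}{5}$)
$R{\left(V,j \right)} = 21$ ($R{\left(V,j \right)} = 3 \cdot 7 = 21$)
$s = - \frac{276}{5}$ ($s = -114 + 21 \cdot \frac{14}{5} = -114 + \frac{294}{5} = - \frac{276}{5} \approx -55.2$)
$h = -45675$ ($h = \left(-1305\right) 35 = -45675$)
$\frac{h}{s} = - \frac{45675}{- \frac{276}{5}} = \left(-45675\right) \left(- \frac{5}{276}\right) = \frac{76125}{92}$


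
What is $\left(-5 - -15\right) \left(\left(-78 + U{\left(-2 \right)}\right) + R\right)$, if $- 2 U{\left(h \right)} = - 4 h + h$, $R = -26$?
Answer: $-1070$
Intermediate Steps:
$U{\left(h \right)} = \frac{3 h}{2}$ ($U{\left(h \right)} = - \frac{- 4 h + h}{2} = - \frac{\left(-3\right) h}{2} = \frac{3 h}{2}$)
$\left(-5 - -15\right) \left(\left(-78 + U{\left(-2 \right)}\right) + R\right) = \left(-5 - -15\right) \left(\left(-78 + \frac{3}{2} \left(-2\right)\right) - 26\right) = \left(-5 + 15\right) \left(\left(-78 - 3\right) - 26\right) = 10 \left(-81 - 26\right) = 10 \left(-107\right) = -1070$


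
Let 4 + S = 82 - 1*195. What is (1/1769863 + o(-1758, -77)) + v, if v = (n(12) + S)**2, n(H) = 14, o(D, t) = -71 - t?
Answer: 18787095746/1769863 ≈ 10615.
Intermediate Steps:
S = -117 (S = -4 + (82 - 1*195) = -4 + (82 - 195) = -4 - 113 = -117)
v = 10609 (v = (14 - 117)**2 = (-103)**2 = 10609)
(1/1769863 + o(-1758, -77)) + v = (1/1769863 + (-71 - 1*(-77))) + 10609 = (1/1769863 + (-71 + 77)) + 10609 = (1/1769863 + 6) + 10609 = 10619179/1769863 + 10609 = 18787095746/1769863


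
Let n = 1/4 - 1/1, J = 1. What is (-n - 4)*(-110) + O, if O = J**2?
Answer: 717/2 ≈ 358.50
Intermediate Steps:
n = -3/4 (n = 1*(1/4) - 1*1 = 1/4 - 1 = -3/4 ≈ -0.75000)
O = 1 (O = 1**2 = 1)
(-n - 4)*(-110) + O = (-1*(-3/4) - 4)*(-110) + 1 = (3/4 - 4)*(-110) + 1 = -13/4*(-110) + 1 = 715/2 + 1 = 717/2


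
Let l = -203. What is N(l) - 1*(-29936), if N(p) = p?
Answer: 29733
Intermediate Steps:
N(l) - 1*(-29936) = -203 - 1*(-29936) = -203 + 29936 = 29733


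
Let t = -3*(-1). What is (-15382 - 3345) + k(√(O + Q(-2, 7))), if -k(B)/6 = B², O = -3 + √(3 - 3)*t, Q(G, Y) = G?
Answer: -18697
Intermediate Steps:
t = 3
O = -3 (O = -3 + √(3 - 3)*3 = -3 + √0*3 = -3 + 0*3 = -3 + 0 = -3)
k(B) = -6*B²
(-15382 - 3345) + k(√(O + Q(-2, 7))) = (-15382 - 3345) - 6*(√(-3 - 2))² = -18727 - 6*(√(-5))² = -18727 - 6*(I*√5)² = -18727 - 6*(-5) = -18727 + 30 = -18697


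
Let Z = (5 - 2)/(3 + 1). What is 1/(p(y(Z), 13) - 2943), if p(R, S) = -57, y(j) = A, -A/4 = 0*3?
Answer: -1/3000 ≈ -0.00033333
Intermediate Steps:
Z = 3/4 ≈ 0.75000
A = 0 (A = -0*3 = -4*0 = 0)
y(j) = 0
1/(p(y(Z), 13) - 2943) = 1/(-57 - 2943) = 1/(-3000) = -1/3000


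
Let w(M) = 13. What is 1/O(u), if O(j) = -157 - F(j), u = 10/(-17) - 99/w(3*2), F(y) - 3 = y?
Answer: -221/33547 ≈ -0.0065878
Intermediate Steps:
F(y) = 3 + y
u = -1813/221 (u = 10/(-17) - 99/13 = 10*(-1/17) - 99*1/13 = -10/17 - 99/13 = -1813/221 ≈ -8.2036)
O(j) = -160 - j (O(j) = -157 - (3 + j) = -157 + (-3 - j) = -160 - j)
1/O(u) = 1/(-160 - 1*(-1813/221)) = 1/(-160 + 1813/221) = 1/(-33547/221) = -221/33547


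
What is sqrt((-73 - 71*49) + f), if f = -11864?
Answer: 2*I*sqrt(3854) ≈ 124.16*I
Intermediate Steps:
sqrt((-73 - 71*49) + f) = sqrt((-73 - 71*49) - 11864) = sqrt((-73 - 3479) - 11864) = sqrt(-3552 - 11864) = sqrt(-15416) = 2*I*sqrt(3854)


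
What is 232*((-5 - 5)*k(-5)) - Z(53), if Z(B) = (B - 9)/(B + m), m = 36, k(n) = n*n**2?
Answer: 25809956/89 ≈ 2.9000e+5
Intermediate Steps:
k(n) = n**3
Z(B) = (-9 + B)/(36 + B) (Z(B) = (B - 9)/(B + 36) = (-9 + B)/(36 + B))
232*((-5 - 5)*k(-5)) - Z(53) = 232*((-5 - 5)*(-5)**3) - (-9 + 53)/(36 + 53) = 232*(-10*(-125)) - 44/89 = 232*1250 - 44/89 = 290000 - 1*44/89 = 290000 - 44/89 = 25809956/89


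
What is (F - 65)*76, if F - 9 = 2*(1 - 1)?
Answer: -4256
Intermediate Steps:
F = 9 (F = 9 + 2*(1 - 1) = 9 + 2*0 = 9 + 0 = 9)
(F - 65)*76 = (9 - 65)*76 = -56*76 = -4256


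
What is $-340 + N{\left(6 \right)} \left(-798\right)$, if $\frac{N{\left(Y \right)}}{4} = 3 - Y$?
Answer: $9236$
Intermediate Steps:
$N{\left(Y \right)} = 12 - 4 Y$ ($N{\left(Y \right)} = 4 \left(3 - Y\right) = 12 - 4 Y$)
$-340 + N{\left(6 \right)} \left(-798\right) = -340 + \left(12 - 24\right) \left(-798\right) = -340 - -9576 = -340 + 9576 = 9236$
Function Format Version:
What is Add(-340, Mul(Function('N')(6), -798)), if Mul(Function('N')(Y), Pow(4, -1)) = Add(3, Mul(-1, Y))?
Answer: 9236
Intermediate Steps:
Function('N')(Y) = Add(12, Mul(-4, Y)) (Function('N')(Y) = Mul(4, Add(3, Mul(-1, Y))) = Add(12, Mul(-4, Y)))
Add(-340, Mul(Function('N')(6), -798)) = Add(-340, Mul(Add(12, Mul(-4, 6)), -798)) = Add(-340, Mul(Add(12, -24), -798)) = Add(-340, Mul(-12, -798)) = Add(-340, 9576) = 9236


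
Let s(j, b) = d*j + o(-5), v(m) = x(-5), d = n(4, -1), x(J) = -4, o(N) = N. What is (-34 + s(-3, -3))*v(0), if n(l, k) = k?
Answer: 144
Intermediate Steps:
d = -1
v(m) = -4
s(j, b) = -5 - j (s(j, b) = -j - 5 = -5 - j)
(-34 + s(-3, -3))*v(0) = (-34 + (-5 - 1*(-3)))*(-4) = (-34 + (-5 + 3))*(-4) = (-34 - 2)*(-4) = -36*(-4) = 144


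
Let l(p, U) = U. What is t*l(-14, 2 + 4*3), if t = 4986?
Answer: 69804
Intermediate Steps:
t*l(-14, 2 + 4*3) = 4986*(2 + 4*3) = 4986*(2 + 12) = 4986*14 = 69804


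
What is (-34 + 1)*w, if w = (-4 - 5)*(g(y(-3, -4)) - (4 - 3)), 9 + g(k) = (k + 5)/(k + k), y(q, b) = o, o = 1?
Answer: -2079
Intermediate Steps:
y(q, b) = 1
g(k) = -9 + (5 + k)/(2*k) (g(k) = -9 + (k + 5)/(k + k) = -9 + (5 + k)/((2*k)) = -9 + (5 + k)*(1/(2*k)) = -9 + (5 + k)/(2*k))
w = 63 (w = (-4 - 5)*((½)*(5 - 17*1)/1 - (4 - 3)) = -9*((½)*1*(5 - 17) - 1*1) = -9*((½)*1*(-12) - 1) = -9*(-6 - 1) = -9*(-7) = 63)
(-34 + 1)*w = (-34 + 1)*63 = -33*63 = -2079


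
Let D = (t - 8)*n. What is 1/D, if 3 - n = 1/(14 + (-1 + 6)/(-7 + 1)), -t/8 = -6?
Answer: 79/9240 ≈ 0.0085498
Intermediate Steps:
t = 48 (t = -8*(-6) = 48)
n = 231/79 (n = 3 - 1/(14 + (-1 + 6)/(-7 + 1)) = 3 - 1/(14 + 5/(-6)) = 3 - 1/(14 + 5*(-⅙)) = 3 - 1/(14 - ⅚) = 3 - 1/79/6 = 3 - 1*6/79 = 3 - 6/79 = 231/79 ≈ 2.9240)
D = 9240/79 (D = (48 - 8)*(231/79) = 40*(231/79) = 9240/79 ≈ 116.96)
1/D = 1/(9240/79) = 79/9240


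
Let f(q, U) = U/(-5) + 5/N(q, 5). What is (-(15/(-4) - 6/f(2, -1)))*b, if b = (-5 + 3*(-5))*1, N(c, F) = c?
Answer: -1075/9 ≈ -119.44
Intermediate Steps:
b = -20 (b = (-5 - 15)*1 = -20*1 = -20)
f(q, U) = 5/q - U/5 (f(q, U) = U/(-5) + 5/q = U*(-⅕) + 5/q = -U/5 + 5/q = 5/q - U/5)
(-(15/(-4) - 6/f(2, -1)))*b = -(15/(-4) - 6/(5/2 - ⅕*(-1)))*(-20) = -(15*(-¼) - 6/(5*(½) + ⅕))*(-20) = -(-15/4 - 6/(5/2 + ⅕))*(-20) = -(-15/4 - 6/27/10)*(-20) = -(-15/4 - 6*10/27)*(-20) = -(-15/4 - 20/9)*(-20) = -1*(-215/36)*(-20) = (215/36)*(-20) = -1075/9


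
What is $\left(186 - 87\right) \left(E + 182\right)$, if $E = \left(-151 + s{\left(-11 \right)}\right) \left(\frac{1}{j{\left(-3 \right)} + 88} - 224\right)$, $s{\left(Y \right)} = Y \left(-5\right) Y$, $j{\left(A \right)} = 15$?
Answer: $\frac{1728581778}{103} \approx 1.6782 \cdot 10^{7}$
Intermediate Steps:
$s{\left(Y \right)} = - 5 Y^{2}$ ($s{\left(Y \right)} = - 5 Y Y = - 5 Y^{2}$)
$E = \frac{17441676}{103}$ ($E = \left(-151 - 5 \left(-11\right)^{2}\right) \left(\frac{1}{15 + 88} - 224\right) = \left(-151 - 605\right) \left(\frac{1}{103} - 224\right) = \left(-756\right) \left(- \frac{23071}{103}\right) = \frac{17441676}{103} \approx 1.6934 \cdot 10^{5}$)
$\left(186 - 87\right) \left(E + 182\right) = \left(186 - 87\right) \left(\frac{17441676}{103} + 182\right) = 99 \cdot \frac{17460422}{103} = \frac{1728581778}{103}$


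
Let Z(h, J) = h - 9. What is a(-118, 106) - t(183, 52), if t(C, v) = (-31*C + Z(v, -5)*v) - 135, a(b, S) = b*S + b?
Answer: -9054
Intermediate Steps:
a(b, S) = b + S*b (a(b, S) = S*b + b = b + S*b)
Z(h, J) = -9 + h
t(C, v) = -135 - 31*C + v*(-9 + v) (t(C, v) = (-31*C + (-9 + v)*v) - 135 = (-31*C + v*(-9 + v)) - 135 = -135 - 31*C + v*(-9 + v))
a(-118, 106) - t(183, 52) = -118*(1 + 106) - (-135 - 31*183 + 52*(-9 + 52)) = -118*107 - (-135 - 5673 + 52*43) = -12626 - (-135 - 5673 + 2236) = -12626 - 1*(-3572) = -12626 + 3572 = -9054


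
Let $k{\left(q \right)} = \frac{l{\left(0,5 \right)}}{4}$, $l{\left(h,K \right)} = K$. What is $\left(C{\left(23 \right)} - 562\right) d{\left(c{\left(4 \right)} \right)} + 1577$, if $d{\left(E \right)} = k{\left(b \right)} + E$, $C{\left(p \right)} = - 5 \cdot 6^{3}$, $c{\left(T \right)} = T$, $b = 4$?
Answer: $- \frac{14087}{2} \approx -7043.5$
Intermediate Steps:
$k{\left(q \right)} = \frac{5}{4}$
$C{\left(p \right)} = -1080$ ($C{\left(p \right)} = \left(-5\right) 216 = -1080$)
$d{\left(E \right)} = \frac{5}{4} + E$
$\left(C{\left(23 \right)} - 562\right) d{\left(c{\left(4 \right)} \right)} + 1577 = \left(-1080 - 562\right) \left(\frac{5}{4} + 4\right) + 1577 = \left(-1080 - 562\right) \frac{21}{4} + 1577 = \left(-1642\right) \frac{21}{4} + 1577 = - \frac{17241}{2} + 1577 = - \frac{14087}{2}$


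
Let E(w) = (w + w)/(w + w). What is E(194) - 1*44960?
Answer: -44959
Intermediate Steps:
E(w) = 1 (E(w) = (2*w)/((2*w)) = (2*w)*(1/(2*w)) = 1)
E(194) - 1*44960 = 1 - 1*44960 = 1 - 44960 = -44959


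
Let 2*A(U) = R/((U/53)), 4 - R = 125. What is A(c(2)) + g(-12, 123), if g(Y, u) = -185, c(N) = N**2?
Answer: -7893/8 ≈ -986.63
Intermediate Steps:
R = -121 (R = 4 - 1*125 = 4 - 125 = -121)
A(U) = -6413/(2*U) (A(U) = (-121*53/U)/2 = (-6413/U)/2 = -6413/(2*U))
A(c(2)) + g(-12, 123) = -6413/(2*(2**2)) - 185 = -6413/2/4 - 185 = -6413/2*1/4 - 185 = -6413/8 - 185 = -7893/8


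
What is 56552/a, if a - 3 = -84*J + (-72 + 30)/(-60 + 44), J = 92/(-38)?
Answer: 8595904/31767 ≈ 270.59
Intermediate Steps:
J = -46/19 (J = 92*(-1/38) = -46/19 ≈ -2.4211)
a = 31767/152 (a = 3 + (-84*(-46/19) + (-72 + 30)/(-60 + 44)) = 3 + (3864/19 - 42/(-16)) = 3 + (3864/19 - 42*(-1/16)) = 3 + (3864/19 + 21/8) = 3 + 31311/152 = 31767/152 ≈ 208.99)
56552/a = 56552/(31767/152) = 56552*(152/31767) = 8595904/31767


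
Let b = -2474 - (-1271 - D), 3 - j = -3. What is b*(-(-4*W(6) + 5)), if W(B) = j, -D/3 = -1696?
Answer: 73815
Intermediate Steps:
D = 5088 (D = -3*(-1696) = 5088)
j = 6 (j = 3 - 1*(-3) = 3 + 3 = 6)
W(B) = 6
b = 3885 (b = -2474 - (-1271 - 1*5088) = -2474 - (-1271 - 5088) = -2474 - 1*(-6359) = -2474 + 6359 = 3885)
b*(-(-4*W(6) + 5)) = 3885*(-(-4*6 + 5)) = 3885*(-(-24 + 5)) = 3885*(-1*(-19)) = 3885*19 = 73815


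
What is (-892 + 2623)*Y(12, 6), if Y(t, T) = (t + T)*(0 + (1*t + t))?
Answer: 747792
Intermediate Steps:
Y(t, T) = 2*t*(T + t) (Y(t, T) = (T + t)*(0 + (t + t)) = (T + t)*(0 + 2*t) = (T + t)*(2*t) = 2*t*(T + t))
(-892 + 2623)*Y(12, 6) = (-892 + 2623)*(2*12*(6 + 12)) = 1731*(2*12*18) = 1731*432 = 747792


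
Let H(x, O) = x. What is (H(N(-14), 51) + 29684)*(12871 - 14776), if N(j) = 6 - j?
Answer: -56586120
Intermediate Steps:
(H(N(-14), 51) + 29684)*(12871 - 14776) = ((6 - 1*(-14)) + 29684)*(12871 - 14776) = ((6 + 14) + 29684)*(-1905) = (20 + 29684)*(-1905) = 29704*(-1905) = -56586120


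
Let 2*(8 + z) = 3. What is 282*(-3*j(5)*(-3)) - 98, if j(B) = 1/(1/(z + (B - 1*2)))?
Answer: -8981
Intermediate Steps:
z = -13/2 (z = -8 + (½)*3 = -8 + 3/2 = -13/2 ≈ -6.5000)
j(B) = -17/2 + B (j(B) = 1/(1/(-13/2 + (B - 1*2))) = 1/(1/(-13/2 + (B - 2))) = 1/(1/(-13/2 + (-2 + B))) = 1/(1/(-17/2 + B)) = -17/2 + B)
282*(-3*j(5)*(-3)) - 98 = 282*(-3*(-17/2 + 5)*(-3)) - 98 = 282*(-3*(-7/2)*(-3)) - 98 = 282*((21/2)*(-3)) - 98 = 282*(-63/2) - 98 = -8883 - 98 = -8981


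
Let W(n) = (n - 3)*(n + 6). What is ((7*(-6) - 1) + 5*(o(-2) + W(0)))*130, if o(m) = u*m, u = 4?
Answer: -22490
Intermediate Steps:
o(m) = 4*m
W(n) = (-3 + n)*(6 + n)
((7*(-6) - 1) + 5*(o(-2) + W(0)))*130 = ((7*(-6) - 1) + 5*(4*(-2) + (-18 + 0² + 3*0)))*130 = ((-42 - 1) + 5*(-8 + (-18 + 0 + 0)))*130 = (-43 + 5*(-8 - 18))*130 = (-43 + 5*(-26))*130 = (-43 - 130)*130 = -173*130 = -22490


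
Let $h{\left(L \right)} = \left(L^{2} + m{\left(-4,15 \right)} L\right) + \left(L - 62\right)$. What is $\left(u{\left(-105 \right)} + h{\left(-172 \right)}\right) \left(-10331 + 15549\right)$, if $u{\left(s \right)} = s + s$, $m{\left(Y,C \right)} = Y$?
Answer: $155642504$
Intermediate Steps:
$u{\left(s \right)} = 2 s$
$h{\left(L \right)} = -62 + L^{2} - 3 L$ ($h{\left(L \right)} = \left(L^{2} - 4 L\right) + \left(L - 62\right) = \left(L^{2} - 4 L\right) + \left(-62 + L\right) = -62 + L^{2} - 3 L$)
$\left(u{\left(-105 \right)} + h{\left(-172 \right)}\right) \left(-10331 + 15549\right) = \left(2 \left(-105\right) - \left(-454 - 29584\right)\right) \left(-10331 + 15549\right) = \left(-210 + \left(-62 + 29584 + 516\right)\right) 5218 = \left(-210 + 30038\right) 5218 = 29828 \cdot 5218 = 155642504$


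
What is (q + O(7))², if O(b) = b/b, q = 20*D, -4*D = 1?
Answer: 16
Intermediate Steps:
D = -¼ (D = -¼*1 = -¼ ≈ -0.25000)
q = -5 (q = 20*(-¼) = -5)
O(b) = 1
(q + O(7))² = (-5 + 1)² = (-4)² = 16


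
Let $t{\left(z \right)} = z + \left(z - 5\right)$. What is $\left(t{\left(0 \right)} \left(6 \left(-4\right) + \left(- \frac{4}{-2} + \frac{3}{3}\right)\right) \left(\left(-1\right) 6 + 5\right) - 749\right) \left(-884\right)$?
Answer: $754936$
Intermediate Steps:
$t{\left(z \right)} = -5 + 2 z$ ($t{\left(z \right)} = z + \left(z - 5\right) = z + \left(-5 + z\right) = -5 + 2 z$)
$\left(t{\left(0 \right)} \left(6 \left(-4\right) + \left(- \frac{4}{-2} + \frac{3}{3}\right)\right) \left(\left(-1\right) 6 + 5\right) - 749\right) \left(-884\right) = \left(\left(-5 + 2 \cdot 0\right) \left(6 \left(-4\right) + \left(- \frac{4}{-2} + \frac{3}{3}\right)\right) \left(\left(-1\right) 6 + 5\right) - 749\right) \left(-884\right) = \left(\left(-5 + 0\right) \left(-24 + \left(\left(-4\right) \left(- \frac{1}{2}\right) + 3 \cdot \frac{1}{3}\right)\right) \left(-6 + 5\right) - 749\right) \left(-884\right) = \left(- 5 \left(-24 + \left(2 + 1\right)\right) \left(-1\right) - 749\right) \left(-884\right) = \left(- 5 \left(-24 + 3\right) \left(-1\right) - 749\right) \left(-884\right) = \left(\left(-5\right) \left(-21\right) \left(-1\right) - 749\right) \left(-884\right) = \left(105 \left(-1\right) - 749\right) \left(-884\right) = \left(-105 - 749\right) \left(-884\right) = \left(-854\right) \left(-884\right) = 754936$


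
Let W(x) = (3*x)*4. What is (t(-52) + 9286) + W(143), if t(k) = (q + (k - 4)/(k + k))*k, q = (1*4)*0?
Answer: 10974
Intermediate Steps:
q = 0 (q = 4*0 = 0)
W(x) = 12*x
t(k) = -2 + k/2 (t(k) = (0 + (k - 4)/(k + k))*k = (0 + (-4 + k)/((2*k)))*k = (0 + (-4 + k)*(1/(2*k)))*k = (0 + (-4 + k)/(2*k))*k = ((-4 + k)/(2*k))*k = -2 + k/2)
(t(-52) + 9286) + W(143) = ((-2 + (½)*(-52)) + 9286) + 12*143 = ((-2 - 26) + 9286) + 1716 = (-28 + 9286) + 1716 = 9258 + 1716 = 10974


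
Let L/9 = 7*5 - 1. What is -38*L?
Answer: -11628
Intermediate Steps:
L = 306 (L = 9*(7*5 - 1) = 9*(35 - 1) = 9*34 = 306)
-38*L = -38*306 = -11628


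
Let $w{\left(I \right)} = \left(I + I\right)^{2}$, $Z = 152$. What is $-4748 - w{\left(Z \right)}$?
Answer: $-97164$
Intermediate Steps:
$w{\left(I \right)} = 4 I^{2}$ ($w{\left(I \right)} = \left(2 I\right)^{2} = 4 I^{2}$)
$-4748 - w{\left(Z \right)} = -4748 - 4 \cdot 152^{2} = -4748 - 4 \cdot 23104 = -4748 - 92416 = -97164$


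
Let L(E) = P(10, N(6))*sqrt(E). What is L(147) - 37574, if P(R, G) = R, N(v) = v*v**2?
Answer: -37574 + 70*sqrt(3) ≈ -37453.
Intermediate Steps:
N(v) = v**3
L(E) = 10*sqrt(E)
L(147) - 37574 = 10*sqrt(147) - 37574 = 10*(7*sqrt(3)) - 37574 = 70*sqrt(3) - 37574 = -37574 + 70*sqrt(3)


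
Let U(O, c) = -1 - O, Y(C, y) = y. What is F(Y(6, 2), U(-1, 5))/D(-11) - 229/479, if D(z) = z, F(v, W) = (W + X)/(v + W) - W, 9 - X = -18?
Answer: -17971/10538 ≈ -1.7054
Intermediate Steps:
X = 27 (X = 9 - 1*(-18) = 9 + 18 = 27)
F(v, W) = -W + (27 + W)/(W + v) (F(v, W) = (W + 27)/(v + W) - W = (27 + W)/(W + v) - W = -W + (27 + W)/(W + v))
F(Y(6, 2), U(-1, 5))/D(-11) - 229/479 = ((27 + (-1 - 1*(-1)) - (-1 - 1*(-1))² - 1*(-1 - 1*(-1))*2)/((-1 - 1*(-1)) + 2))/(-11) - 229/479 = ((27 + (-1 + 1) - (-1 + 1)² - 1*(-1 + 1)*2)/((-1 + 1) + 2))*(-1/11) - 229*1/479 = ((27 + 0 - 1*0² - 1*0*2)/(0 + 2))*(-1/11) - 229/479 = ((27 + 0 - 1*0 + 0)/2)*(-1/11) - 229/479 = ((27 + 0 + 0 + 0)/2)*(-1/11) - 229/479 = ((½)*27)*(-1/11) - 229/479 = (27/2)*(-1/11) - 229/479 = -27/22 - 229/479 = -17971/10538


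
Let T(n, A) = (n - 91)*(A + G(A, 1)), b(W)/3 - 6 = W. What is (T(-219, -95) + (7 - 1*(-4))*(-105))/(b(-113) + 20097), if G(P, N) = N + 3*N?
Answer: 27055/19776 ≈ 1.3681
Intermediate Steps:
b(W) = 18 + 3*W
G(P, N) = 4*N
T(n, A) = (-91 + n)*(4 + A) (T(n, A) = (n - 91)*(A + 4*1) = (-91 + n)*(A + 4) = (-91 + n)*(4 + A))
(T(-219, -95) + (7 - 1*(-4))*(-105))/(b(-113) + 20097) = ((-364 - 91*(-95) + 4*(-219) - 95*(-219)) + (7 - 1*(-4))*(-105))/((18 + 3*(-113)) + 20097) = ((-364 + 8645 - 876 + 20805) + (7 + 4)*(-105))/((18 - 339) + 20097) = (28210 + 11*(-105))/(-321 + 20097) = (28210 - 1155)/19776 = 27055*(1/19776) = 27055/19776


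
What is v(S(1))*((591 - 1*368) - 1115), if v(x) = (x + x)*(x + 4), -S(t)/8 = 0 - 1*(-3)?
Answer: -856320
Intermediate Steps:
S(t) = -24 (S(t) = -8*(0 - 1*(-3)) = -8*(0 + 3) = -8*3 = -24)
v(x) = 2*x*(4 + x) (v(x) = (2*x)*(4 + x) = 2*x*(4 + x))
v(S(1))*((591 - 1*368) - 1115) = (2*(-24)*(4 - 24))*((591 - 1*368) - 1115) = (2*(-24)*(-20))*((591 - 368) - 1115) = 960*(223 - 1115) = 960*(-892) = -856320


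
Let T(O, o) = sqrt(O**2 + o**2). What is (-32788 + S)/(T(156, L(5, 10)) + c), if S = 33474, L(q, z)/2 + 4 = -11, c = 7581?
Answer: 1733522/19148775 - 1372*sqrt(701)/19148775 ≈ 0.088632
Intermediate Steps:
L(q, z) = -30 (L(q, z) = -8 + 2*(-11) = -8 - 22 = -30)
(-32788 + S)/(T(156, L(5, 10)) + c) = (-32788 + 33474)/(sqrt(156**2 + (-30)**2) + 7581) = 686/(sqrt(24336 + 900) + 7581) = 686/(sqrt(25236) + 7581) = 686/(6*sqrt(701) + 7581) = 686/(7581 + 6*sqrt(701))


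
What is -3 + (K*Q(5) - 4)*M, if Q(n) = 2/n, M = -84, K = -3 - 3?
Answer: 2673/5 ≈ 534.60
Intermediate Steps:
K = -6
-3 + (K*Q(5) - 4)*M = -3 + (-12/5 - 4)*(-84) = -3 - 32/5*(-84) = -3 + 2688/5 = 2673/5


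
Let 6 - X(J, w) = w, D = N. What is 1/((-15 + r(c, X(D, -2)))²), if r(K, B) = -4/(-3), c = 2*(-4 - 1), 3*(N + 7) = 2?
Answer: 9/1681 ≈ 0.0053540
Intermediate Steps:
N = -19/3 (N = -7 + (⅓)*2 = -7 + ⅔ = -19/3 ≈ -6.3333)
D = -19/3 ≈ -6.3333
X(J, w) = 6 - w
c = -10 (c = 2*(-5) = -10)
r(K, B) = 4/3 (r(K, B) = -4*(-⅓) = 4/3)
1/((-15 + r(c, X(D, -2)))²) = 1/((-15 + 4/3)²) = 1/((-41/3)²) = 1/(1681/9) = 9/1681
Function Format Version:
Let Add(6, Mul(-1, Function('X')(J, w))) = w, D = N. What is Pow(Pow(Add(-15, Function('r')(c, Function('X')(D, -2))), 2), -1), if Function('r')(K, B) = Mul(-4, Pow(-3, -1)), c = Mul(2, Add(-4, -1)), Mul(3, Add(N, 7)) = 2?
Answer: Rational(9, 1681) ≈ 0.0053540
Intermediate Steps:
N = Rational(-19, 3) (N = Add(-7, Mul(Rational(1, 3), 2)) = Add(-7, Rational(2, 3)) = Rational(-19, 3) ≈ -6.3333)
D = Rational(-19, 3) ≈ -6.3333
Function('X')(J, w) = Add(6, Mul(-1, w))
c = -10 (c = Mul(2, -5) = -10)
Function('r')(K, B) = Rational(4, 3) (Function('r')(K, B) = Mul(-4, Rational(-1, 3)) = Rational(4, 3))
Pow(Pow(Add(-15, Function('r')(c, Function('X')(D, -2))), 2), -1) = Pow(Pow(Add(-15, Rational(4, 3)), 2), -1) = Pow(Pow(Rational(-41, 3), 2), -1) = Pow(Rational(1681, 9), -1) = Rational(9, 1681)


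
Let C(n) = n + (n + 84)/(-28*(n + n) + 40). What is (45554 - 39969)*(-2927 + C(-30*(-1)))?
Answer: -2653541849/164 ≈ -1.6180e+7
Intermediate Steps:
C(n) = n + (84 + n)/(40 - 56*n) (C(n) = n + (84 + n)/(-56*n + 40) = n + (84 + n)/(40 - 56*n))
(45554 - 39969)*(-2927 + C(-30*(-1))) = (45554 - 39969)*(-2927 + (-84 - (-1230)*(-1) + 56*(-30*(-1))**2)/(8*(-5 + 7*(-30*(-1))))) = 5585*(-2927 + (-84 - 41*30 + 56*30**2)/(8*(-5 + 7*30))) = 5585*(-2927 + (-84 - 1230 + 56*900)/(8*(-5 + 210))) = 5585*(-2927 + (1/8)*(-84 - 1230 + 50400)/205) = 5585*(-2927 + (1/8)*(1/205)*49086) = 5585*(-2927 + 24543/820) = 5585*(-2375597/820) = -2653541849/164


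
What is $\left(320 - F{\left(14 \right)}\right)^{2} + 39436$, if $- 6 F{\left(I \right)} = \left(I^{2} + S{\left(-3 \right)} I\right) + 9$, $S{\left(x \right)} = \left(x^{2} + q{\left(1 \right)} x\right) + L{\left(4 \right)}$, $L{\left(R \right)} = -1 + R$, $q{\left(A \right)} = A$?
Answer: $\frac{6486697}{36} \approx 1.8019 \cdot 10^{5}$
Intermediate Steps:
$S{\left(x \right)} = 3 + x + x^{2}$ ($S{\left(x \right)} = \left(x^{2} + 1 x\right) + \left(-1 + 4\right) = \left(x^{2} + x\right) + 3 = \left(x + x^{2}\right) + 3 = 3 + x + x^{2}$)
$F{\left(I \right)} = - \frac{3}{2} - \frac{3 I}{2} - \frac{I^{2}}{6}$ ($F{\left(I \right)} = - \frac{\left(I^{2} + \left(3 - 3 + \left(-3\right)^{2}\right) I\right) + 9}{6} = - \frac{\left(I^{2} + \left(3 - 3 + 9\right) I\right) + 9}{6} = - \frac{\left(I^{2} + 9 I\right) + 9}{6} = - \frac{9 + I^{2} + 9 I}{6} = - \frac{3}{2} - \frac{3 I}{2} - \frac{I^{2}}{6}$)
$\left(320 - F{\left(14 \right)}\right)^{2} + 39436 = \left(320 - \left(- \frac{3}{2} - 21 - \frac{14^{2}}{6}\right)\right)^{2} + 39436 = \left(320 - \left(- \frac{3}{2} - 21 - \frac{98}{3}\right)\right)^{2} + 39436 = \left(320 - - \frac{331}{6}\right)^{2} + 39436 = \left(320 + \frac{331}{6}\right)^{2} + 39436 = \left(\frac{2251}{6}\right)^{2} + 39436 = \frac{5067001}{36} + 39436 = \frac{6486697}{36}$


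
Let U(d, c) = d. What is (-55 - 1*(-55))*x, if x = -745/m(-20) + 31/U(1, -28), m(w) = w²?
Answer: 0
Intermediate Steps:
x = 2331/80 (x = -745/((-20)²) + 31/1 = -745/400 + 31*1 = -745*1/400 + 31 = -149/80 + 31 = 2331/80 ≈ 29.138)
(-55 - 1*(-55))*x = (-55 - 1*(-55))*(2331/80) = (-55 + 55)*(2331/80) = 0*(2331/80) = 0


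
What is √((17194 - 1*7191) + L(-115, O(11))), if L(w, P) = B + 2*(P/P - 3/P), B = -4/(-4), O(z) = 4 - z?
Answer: 4*√30646/7 ≈ 100.03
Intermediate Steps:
B = 1 (B = -4*(-¼) = 1)
L(w, P) = 3 - 6/P (L(w, P) = 1 + 2*(P/P - 3/P) = 1 + 2*(1 - 3/P) = 1 + (2 - 6/P) = 3 - 6/P)
√((17194 - 1*7191) + L(-115, O(11))) = √((17194 - 1*7191) + (3 - 6/(4 - 1*11))) = √((17194 - 7191) + (3 - 6/(4 - 11))) = √(10003 + (3 - 6/(-7))) = √(10003 + (3 - 6*(-⅐))) = √(10003 + (3 + 6/7)) = √(10003 + 27/7) = √(70048/7) = 4*√30646/7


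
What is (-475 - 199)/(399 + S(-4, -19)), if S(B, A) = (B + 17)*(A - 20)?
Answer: 337/54 ≈ 6.2407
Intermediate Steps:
S(B, A) = (-20 + A)*(17 + B) (S(B, A) = (17 + B)*(-20 + A) = (-20 + A)*(17 + B))
(-475 - 199)/(399 + S(-4, -19)) = (-475 - 199)/(399 + (-340 - 20*(-4) + 17*(-19) - 19*(-4))) = -674/(399 + (-340 + 80 - 323 + 76)) = -674/(399 - 507) = -674/(-108) = -674*(-1/108) = 337/54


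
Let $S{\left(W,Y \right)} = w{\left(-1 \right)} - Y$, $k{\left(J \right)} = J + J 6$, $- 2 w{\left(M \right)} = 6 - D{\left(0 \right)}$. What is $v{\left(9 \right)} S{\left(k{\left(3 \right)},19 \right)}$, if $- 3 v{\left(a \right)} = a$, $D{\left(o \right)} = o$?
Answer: $66$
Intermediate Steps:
$v{\left(a \right)} = - \frac{a}{3}$
$w{\left(M \right)} = -3$ ($w{\left(M \right)} = - \frac{6 - 0}{2} = - \frac{6 + 0}{2} = \left(- \frac{1}{2}\right) 6 = -3$)
$k{\left(J \right)} = 7 J$ ($k{\left(J \right)} = J + 6 J = 7 J$)
$S{\left(W,Y \right)} = -3 - Y$
$v{\left(9 \right)} S{\left(k{\left(3 \right)},19 \right)} = \left(- \frac{1}{3}\right) 9 \left(-3 - 19\right) = - 3 \left(-3 - 19\right) = \left(-3\right) \left(-22\right) = 66$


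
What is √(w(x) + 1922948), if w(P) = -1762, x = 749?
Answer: √1921186 ≈ 1386.1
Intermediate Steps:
√(w(x) + 1922948) = √(-1762 + 1922948) = √1921186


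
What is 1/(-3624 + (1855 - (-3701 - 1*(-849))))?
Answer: 1/1083 ≈ 0.00092336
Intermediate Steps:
1/(-3624 + (1855 - (-3701 - 1*(-849)))) = 1/(-3624 + (1855 - (-3701 + 849))) = 1/(-3624 + (1855 - 1*(-2852))) = 1/(-3624 + (1855 + 2852)) = 1/(-3624 + 4707) = 1/1083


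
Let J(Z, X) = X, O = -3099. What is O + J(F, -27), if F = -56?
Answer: -3126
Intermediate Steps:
O + J(F, -27) = -3099 - 27 = -3126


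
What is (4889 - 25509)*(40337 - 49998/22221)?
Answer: -6160420745660/7407 ≈ -8.3170e+8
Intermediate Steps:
(4889 - 25509)*(40337 - 49998/22221) = -20620*(40337 - 49998*1/22221) = -20620*(40337 - 16666/7407) = -20620*298759493/7407 = -6160420745660/7407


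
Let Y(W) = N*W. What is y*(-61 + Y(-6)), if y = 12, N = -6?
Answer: -300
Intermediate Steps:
Y(W) = -6*W
y*(-61 + Y(-6)) = 12*(-61 - 6*(-6)) = 12*(-61 + 36) = 12*(-25) = -300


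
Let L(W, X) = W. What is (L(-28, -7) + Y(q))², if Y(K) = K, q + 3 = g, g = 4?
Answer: 729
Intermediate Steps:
q = 1 (q = -3 + 4 = 1)
(L(-28, -7) + Y(q))² = (-28 + 1)² = (-27)² = 729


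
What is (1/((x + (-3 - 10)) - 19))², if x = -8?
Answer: 1/1600 ≈ 0.00062500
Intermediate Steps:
(1/((x + (-3 - 10)) - 19))² = (1/((-8 + (-3 - 10)) - 19))² = (1/((-8 - 13) - 19))² = (1/(-21 - 19))² = (1/(-40))² = (-1/40)² = 1/1600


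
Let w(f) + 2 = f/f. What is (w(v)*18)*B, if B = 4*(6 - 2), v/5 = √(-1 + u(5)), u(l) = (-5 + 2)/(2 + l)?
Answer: -288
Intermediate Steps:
u(l) = -3/(2 + l)
v = 5*I*√70/7 (v = 5*√(-1 - 3/(2 + 5)) = 5*√(-1 - 3/7) = 5*√(-10/7) = 5*(I*√70/7) = 5*I*√70/7 ≈ 5.9761*I)
B = 16 (B = 4*4 = 16)
w(f) = -1 (w(f) = -2 + f/f = -2 + 1 = -1)
(w(v)*18)*B = -1*18*16 = -18*16 = -288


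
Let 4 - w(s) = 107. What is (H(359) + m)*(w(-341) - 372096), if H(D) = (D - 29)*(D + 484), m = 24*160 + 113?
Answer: -105013342457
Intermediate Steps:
w(s) = -103 (w(s) = 4 - 1*107 = 4 - 107 = -103)
m = 3953 (m = 3840 + 113 = 3953)
H(D) = (-29 + D)*(484 + D)
(H(359) + m)*(w(-341) - 372096) = ((-14036 + 359**2 + 455*359) + 3953)*(-103 - 372096) = ((-14036 + 128881 + 163345) + 3953)*(-372199) = (278190 + 3953)*(-372199) = 282143*(-372199) = -105013342457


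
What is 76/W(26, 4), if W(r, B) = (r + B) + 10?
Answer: 19/10 ≈ 1.9000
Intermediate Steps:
W(r, B) = 10 + B + r (W(r, B) = (B + r) + 10 = 10 + B + r)
76/W(26, 4) = 76/(10 + 4 + 26) = 76/40 = 76*(1/40) = 19/10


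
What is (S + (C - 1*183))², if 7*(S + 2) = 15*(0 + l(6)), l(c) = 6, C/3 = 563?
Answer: 112741924/49 ≈ 2.3009e+6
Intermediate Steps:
C = 1689 (C = 3*563 = 1689)
S = 76/7 (S = -2 + (15*(0 + 6))/7 = -2 + (15*6)/7 = -2 + (⅐)*90 = -2 + 90/7 = 76/7 ≈ 10.857)
(S + (C - 1*183))² = (76/7 + (1689 - 1*183))² = (76/7 + (1689 - 183))² = (76/7 + 1506)² = (10618/7)² = 112741924/49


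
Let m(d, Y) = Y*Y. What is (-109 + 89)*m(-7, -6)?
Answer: -720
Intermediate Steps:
m(d, Y) = Y²
(-109 + 89)*m(-7, -6) = (-109 + 89)*(-6)² = -20*36 = -720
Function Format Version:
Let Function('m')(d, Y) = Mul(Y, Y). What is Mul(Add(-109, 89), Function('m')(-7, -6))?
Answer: -720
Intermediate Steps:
Function('m')(d, Y) = Pow(Y, 2)
Mul(Add(-109, 89), Function('m')(-7, -6)) = Mul(Add(-109, 89), Pow(-6, 2)) = Mul(-20, 36) = -720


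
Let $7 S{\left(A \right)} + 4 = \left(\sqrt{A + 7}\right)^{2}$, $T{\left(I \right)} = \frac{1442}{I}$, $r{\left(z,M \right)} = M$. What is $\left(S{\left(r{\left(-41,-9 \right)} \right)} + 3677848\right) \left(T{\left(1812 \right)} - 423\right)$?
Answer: $- \frac{4923936694405}{3171} \approx -1.5528 \cdot 10^{9}$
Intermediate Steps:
$S{\left(A \right)} = \frac{3}{7} + \frac{A}{7}$ ($S{\left(A \right)} = - \frac{4}{7} + \frac{\left(\sqrt{A + 7}\right)^{2}}{7} = - \frac{4}{7} + \frac{\left(\sqrt{7 + A}\right)^{2}}{7} = - \frac{4}{7} + \frac{7 + A}{7} = - \frac{4}{7} + \left(1 + \frac{A}{7}\right) = \frac{3}{7} + \frac{A}{7}$)
$\left(S{\left(r{\left(-41,-9 \right)} \right)} + 3677848\right) \left(T{\left(1812 \right)} - 423\right) = \left(\left(\frac{3}{7} + \frac{1}{7} \left(-9\right)\right) + 3677848\right) \left(\frac{1442}{1812} - 423\right) = \left(\left(\frac{3}{7} - \frac{9}{7}\right) + 3677848\right) \left(1442 \cdot \frac{1}{1812} - 423\right) = \left(- \frac{6}{7} + 3677848\right) \left(\frac{721}{906} - 423\right) = \frac{25744930}{7} \left(- \frac{382517}{906}\right) = - \frac{4923936694405}{3171}$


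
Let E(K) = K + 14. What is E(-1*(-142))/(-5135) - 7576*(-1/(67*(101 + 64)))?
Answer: 571972/873345 ≈ 0.65492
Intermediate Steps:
E(K) = 14 + K
E(-1*(-142))/(-5135) - 7576*(-1/(67*(101 + 64))) = (14 - 1*(-142))/(-5135) - 7576*(-1/(67*(101 + 64))) = (14 + 142)*(-1/5135) - 7576/((-67*165)) = 156*(-1/5135) - 7576/(-11055) = -12/395 - 7576*(-1/11055) = -12/395 + 7576/11055 = 571972/873345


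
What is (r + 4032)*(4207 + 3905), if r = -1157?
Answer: 23322000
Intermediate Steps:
(r + 4032)*(4207 + 3905) = (-1157 + 4032)*(4207 + 3905) = 2875*8112 = 23322000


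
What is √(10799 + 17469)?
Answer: 2*√7067 ≈ 168.13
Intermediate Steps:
√(10799 + 17469) = √28268 = 2*√7067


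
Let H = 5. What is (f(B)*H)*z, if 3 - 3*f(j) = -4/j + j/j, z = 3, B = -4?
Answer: 5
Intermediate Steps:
f(j) = ⅔ + 4/(3*j) (f(j) = 1 - (-4/j + j/j)/3 = 1 - (-4/j + 1)/3 = 1 - (1 - 4/j)/3 = 1 + (-⅓ + 4/(3*j)) = ⅔ + 4/(3*j))
(f(B)*H)*z = (((⅔)*(2 - 4)/(-4))*5)*3 = (((⅔)*(-¼)*(-2))*5)*3 = ((⅓)*5)*3 = (5/3)*3 = 5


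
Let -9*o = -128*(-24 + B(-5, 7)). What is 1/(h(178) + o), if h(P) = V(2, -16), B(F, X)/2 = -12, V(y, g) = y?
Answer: -3/2042 ≈ -0.0014691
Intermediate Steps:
B(F, X) = -24 (B(F, X) = 2*(-12) = -24)
h(P) = 2
o = -2048/3 (o = -(-128)*(-24 - 24)/9 = -(-128)*(-48)/9 = -1/9*6144 = -2048/3 ≈ -682.67)
1/(h(178) + o) = 1/(2 - 2048/3) = 1/(-2042/3) = -3/2042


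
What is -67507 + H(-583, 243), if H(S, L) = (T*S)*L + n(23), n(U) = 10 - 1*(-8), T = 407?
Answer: -57726772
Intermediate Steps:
n(U) = 18 (n(U) = 10 + 8 = 18)
H(S, L) = 18 + 407*L*S (H(S, L) = (407*S)*L + 18 = 407*L*S + 18 = 18 + 407*L*S)
-67507 + H(-583, 243) = -67507 + (18 + 407*243*(-583)) = -67507 + (18 - 57659283) = -67507 - 57659265 = -57726772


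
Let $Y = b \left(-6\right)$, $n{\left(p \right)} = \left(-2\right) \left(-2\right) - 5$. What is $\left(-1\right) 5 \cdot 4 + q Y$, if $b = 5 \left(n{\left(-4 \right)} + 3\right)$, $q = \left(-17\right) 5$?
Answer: $5080$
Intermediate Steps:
$n{\left(p \right)} = -1$ ($n{\left(p \right)} = 4 - 5 = -1$)
$q = -85$
$b = 10$ ($b = 5 \left(-1 + 3\right) = 5 \cdot 2 = 10$)
$Y = -60$ ($Y = 10 \left(-6\right) = -60$)
$\left(-1\right) 5 \cdot 4 + q Y = \left(-1\right) 5 \cdot 4 - -5100 = \left(-5\right) 4 + 5100 = -20 + 5100 = 5080$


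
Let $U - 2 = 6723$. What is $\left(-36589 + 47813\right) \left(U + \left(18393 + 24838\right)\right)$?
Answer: $560706144$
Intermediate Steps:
$U = 6725$ ($U = 2 + 6723 = 6725$)
$\left(-36589 + 47813\right) \left(U + \left(18393 + 24838\right)\right) = \left(-36589 + 47813\right) \left(6725 + \left(18393 + 24838\right)\right) = 11224 \left(6725 + 43231\right) = 11224 \cdot 49956 = 560706144$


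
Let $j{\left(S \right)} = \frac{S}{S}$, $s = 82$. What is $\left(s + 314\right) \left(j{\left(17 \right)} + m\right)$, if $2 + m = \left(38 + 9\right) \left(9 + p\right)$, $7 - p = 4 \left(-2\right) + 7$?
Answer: $316008$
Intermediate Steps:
$j{\left(S \right)} = 1$
$p = 8$ ($p = 7 - \left(4 \left(-2\right) + 7\right) = 7 - \left(-8 + 7\right) = 7 - -1 = 7 + 1 = 8$)
$m = 797$ ($m = -2 + \left(38 + 9\right) \left(9 + 8\right) = -2 + 47 \cdot 17 = -2 + 799 = 797$)
$\left(s + 314\right) \left(j{\left(17 \right)} + m\right) = \left(82 + 314\right) \left(1 + 797\right) = 396 \cdot 798 = 316008$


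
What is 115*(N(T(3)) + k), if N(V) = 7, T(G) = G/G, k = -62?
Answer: -6325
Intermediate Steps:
T(G) = 1
115*(N(T(3)) + k) = 115*(7 - 62) = 115*(-55) = -6325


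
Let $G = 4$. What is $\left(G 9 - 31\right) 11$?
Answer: $55$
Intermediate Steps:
$\left(G 9 - 31\right) 11 = \left(4 \cdot 9 - 31\right) 11 = \left(36 - 31\right) 11 = 5 \cdot 11 = 55$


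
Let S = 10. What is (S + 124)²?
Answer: 17956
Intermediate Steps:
(S + 124)² = (10 + 124)² = 134² = 17956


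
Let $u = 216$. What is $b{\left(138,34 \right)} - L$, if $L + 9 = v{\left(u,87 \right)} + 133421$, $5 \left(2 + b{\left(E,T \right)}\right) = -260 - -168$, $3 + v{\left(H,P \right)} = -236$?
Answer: $- \frac{665967}{5} \approx -1.3319 \cdot 10^{5}$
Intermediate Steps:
$v{\left(H,P \right)} = -239$ ($v{\left(H,P \right)} = -3 - 236 = -239$)
$b{\left(E,T \right)} = - \frac{102}{5}$ ($b{\left(E,T \right)} = -2 + \frac{-260 - -168}{5} = -2 + \frac{-260 + 168}{5} = -2 + \frac{1}{5} \left(-92\right) = -2 - \frac{92}{5} = - \frac{102}{5}$)
$L = 133173$ ($L = -9 + \left(-239 + 133421\right) = -9 + 133182 = 133173$)
$b{\left(138,34 \right)} - L = - \frac{102}{5} - 133173 = - \frac{665967}{5}$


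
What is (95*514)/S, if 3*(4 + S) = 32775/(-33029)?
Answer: -1612806070/143041 ≈ -11275.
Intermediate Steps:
S = -143041/33029 (S = -4 + (32775/(-33029))/3 = -4 + (32775*(-1/33029))/3 = -4 + (⅓)*(-32775/33029) = -4 - 10925/33029 = -143041/33029 ≈ -4.3308)
(95*514)/S = (95*514)/(-143041/33029) = 48830*(-33029/143041) = -1612806070/143041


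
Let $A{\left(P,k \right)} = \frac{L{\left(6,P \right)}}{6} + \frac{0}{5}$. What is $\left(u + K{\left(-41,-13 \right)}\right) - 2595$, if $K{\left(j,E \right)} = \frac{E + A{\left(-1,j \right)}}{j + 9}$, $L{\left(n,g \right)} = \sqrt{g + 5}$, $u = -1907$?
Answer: $- \frac{216077}{48} \approx -4501.6$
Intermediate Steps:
$L{\left(n,g \right)} = \sqrt{5 + g}$
$A{\left(P,k \right)} = \frac{\sqrt{5 + P}}{6}$ ($A{\left(P,k \right)} = \frac{\sqrt{5 + P}}{6} + \frac{0}{5} = \sqrt{5 + P} \frac{1}{6} + 0 \cdot \frac{1}{5} = \frac{\sqrt{5 + P}}{6} + 0 = \frac{\sqrt{5 + P}}{6}$)
$K{\left(j,E \right)} = \frac{\frac{1}{3} + E}{9 + j}$ ($K{\left(j,E \right)} = \frac{E + \frac{\sqrt{5 - 1}}{6}}{j + 9} = \frac{E + \frac{\sqrt{4}}{6}}{9 + j} = \frac{E + \frac{1}{6} \cdot 2}{9 + j} = \frac{E + \frac{1}{3}}{9 + j} = \frac{\frac{1}{3} + E}{9 + j}$)
$\left(u + K{\left(-41,-13 \right)}\right) - 2595 = \left(-1907 + \frac{\frac{1}{3} - 13}{9 - 41}\right) - 2595 = \left(-1907 + \frac{1}{-32} \left(- \frac{38}{3}\right)\right) - 2595 = \left(-1907 - - \frac{19}{48}\right) - 2595 = \left(-1907 + \frac{19}{48}\right) - 2595 = - \frac{91517}{48} - 2595 = - \frac{216077}{48}$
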